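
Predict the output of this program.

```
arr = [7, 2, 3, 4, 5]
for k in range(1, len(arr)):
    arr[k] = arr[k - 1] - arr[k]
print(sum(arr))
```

5

k=1: arr[1] = 7-2 = 5 → [7, 5, 3, 4, 5]
k=2: arr[2] = 5-3 = 2 → [7, 5, 2, 4, 5]
k=3: arr[3] = 2-4 = -2 → [7, 5, 2, -2, 5]
k=4: arr[4] = (-2)-5 = -7 → [7, 5, 2, -2, -7]
sum = 5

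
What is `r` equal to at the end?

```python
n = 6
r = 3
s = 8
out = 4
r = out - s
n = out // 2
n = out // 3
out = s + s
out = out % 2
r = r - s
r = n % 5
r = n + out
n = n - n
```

1

r = 4-8 = -4
n = 4//2 = 2
n = 4//3 = 1
out = 8+8 = 16
out = 16%2 = 0
r = (-4)-8 = -12
r = 1%5 = 1
r = 1+0 = 1
n = 1-1 = 0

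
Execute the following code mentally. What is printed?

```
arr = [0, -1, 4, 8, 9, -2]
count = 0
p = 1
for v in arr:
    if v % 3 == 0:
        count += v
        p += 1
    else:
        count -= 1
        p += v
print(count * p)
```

v=0: %3==0, count = 0+0 = 0; p=2
v=-1: not %3==0, count = 0-1 = -1; p=1
v=4: not %3==0, count = (-1)-1 = -2; p=5
v=8: not %3==0, count = (-2)-1 = -3; p=13
v=9: %3==0, count = (-3)+9 = 6; p=14
v=-2: not %3==0, count = 6-1 = 5; p=12
count*p = 5*12 = 60

60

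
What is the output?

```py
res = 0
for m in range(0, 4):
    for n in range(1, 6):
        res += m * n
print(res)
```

90

m=0,n=1: res = 0+0 = 0
m=0,n=2: res = 0+0 = 0
m=0,n=3: res = 0+0 = 0
m=0,n=4: res = 0+0 = 0
m=0,n=5: res = 0+0 = 0
m=1,n=1: res = 0+1 = 1
m=1,n=2: res = 1+2 = 3
m=1,n=3: res = 3+3 = 6
m=1,n=4: res = 6+4 = 10
m=1,n=5: res = 10+5 = 15
m=2,n=1: res = 15+2 = 17
m=2,n=2: res = 17+4 = 21
m=2,n=3: res = 21+6 = 27
m=2,n=4: res = 27+8 = 35
m=2,n=5: res = 35+10 = 45
m=3,n=1: res = 45+3 = 48
m=3,n=2: res = 48+6 = 54
m=3,n=3: res = 54+9 = 63
m=3,n=4: res = 63+12 = 75
m=3,n=5: res = 75+15 = 90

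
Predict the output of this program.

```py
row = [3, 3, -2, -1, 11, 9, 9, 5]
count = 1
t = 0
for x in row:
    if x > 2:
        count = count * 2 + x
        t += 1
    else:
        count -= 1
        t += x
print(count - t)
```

320

x=3: >2, count = 1*2+3 = 5; t=1
x=3: >2, count = 5*2+3 = 13; t=2
x=-2: not >2, count = 13-1 = 12; t=0
x=-1: not >2, count = 12-1 = 11; t=-1
x=11: >2, count = 11*2+11 = 33; t=0
x=9: >2, count = 33*2+9 = 75; t=1
x=9: >2, count = 75*2+9 = 159; t=2
x=5: >2, count = 159*2+5 = 323; t=3
count-t = 323-3 = 320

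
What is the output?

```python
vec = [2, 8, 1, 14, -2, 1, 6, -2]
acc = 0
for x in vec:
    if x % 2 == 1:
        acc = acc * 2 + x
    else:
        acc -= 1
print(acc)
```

-11

x=2: not odd, acc = 0-1 = -1
x=8: not odd, acc = (-1)-1 = -2
x=1: odd, acc = (-2)*2+1 = -3
x=14: not odd, acc = (-3)-1 = -4
x=-2: not odd, acc = (-4)-1 = -5
x=1: odd, acc = (-5)*2+1 = -9
x=6: not odd, acc = (-9)-1 = -10
x=-2: not odd, acc = (-10)-1 = -11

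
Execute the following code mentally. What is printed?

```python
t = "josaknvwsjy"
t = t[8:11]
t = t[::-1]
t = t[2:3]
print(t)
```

s

slice [8:11] → 'sjy'
reverse → 'yjs'
slice [2:3] → 's'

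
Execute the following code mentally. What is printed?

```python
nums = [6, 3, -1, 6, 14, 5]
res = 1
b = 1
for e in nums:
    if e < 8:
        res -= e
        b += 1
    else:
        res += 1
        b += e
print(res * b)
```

-340

e=6: <8, res = 1-6 = -5; b=2
e=3: <8, res = (-5)-3 = -8; b=3
e=-1: <8, res = (-8)-(-1) = -7; b=4
e=6: <8, res = (-7)-6 = -13; b=5
e=14: not <8, res = (-13)+1 = -12; b=19
e=5: <8, res = (-12)-5 = -17; b=20
res*b = (-17)*20 = -340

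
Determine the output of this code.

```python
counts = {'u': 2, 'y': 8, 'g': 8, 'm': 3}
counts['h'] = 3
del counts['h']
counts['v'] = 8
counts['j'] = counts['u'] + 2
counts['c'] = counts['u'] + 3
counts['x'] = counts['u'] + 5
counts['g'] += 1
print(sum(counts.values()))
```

46

counts['h'] = 3 → {'u': 2, 'y': 8, 'g': 8, 'm': 3, 'h': 3}
del 'h' → {'u': 2, 'y': 8, 'g': 8, 'm': 3}
counts['v'] = 8 → {'u': 2, 'y': 8, 'g': 8, 'm': 3, 'v': 8}
counts['j'] = counts['u']+2 = 4 → {'u': 2, 'y': 8, 'g': 8, 'm': 3, 'v': 8, 'j': 4}
counts['c'] = counts['u']+3 = 5 → {'u': 2, 'y': 8, 'g': 8, 'm': 3, 'v': 8, 'j': 4, 'c': 5}
counts['x'] = counts['u']+5 = 7 → {'u': 2, 'y': 8, 'g': 8, 'm': 3, 'v': 8, 'j': 4, 'c': 5, 'x': 7}
counts['g'] = 8+1 = 9 → {'u': 2, 'y': 8, 'g': 9, 'm': 3, 'v': 8, 'j': 4, 'c': 5, 'x': 7}
sum of values = 46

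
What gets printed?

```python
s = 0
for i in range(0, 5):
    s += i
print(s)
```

i=0: s = 0+0 = 0
i=1: s = 0+1 = 1
i=2: s = 1+2 = 3
i=3: s = 3+3 = 6
i=4: s = 6+4 = 10

10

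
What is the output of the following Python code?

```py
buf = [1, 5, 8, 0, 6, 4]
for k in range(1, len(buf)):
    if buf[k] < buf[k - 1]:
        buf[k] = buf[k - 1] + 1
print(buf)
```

k=1: 5>=1, unchanged → [1, 5, 8, 0, 6, 4]
k=2: 8>=5, unchanged → [1, 5, 8, 0, 6, 4]
k=3: 0<8, buf[3] = 8+1 = 9 → [1, 5, 8, 9, 6, 4]
k=4: 6<9, buf[4] = 9+1 = 10 → [1, 5, 8, 9, 10, 4]
k=5: 4<10, buf[5] = 10+1 = 11 → [1, 5, 8, 9, 10, 11]

[1, 5, 8, 9, 10, 11]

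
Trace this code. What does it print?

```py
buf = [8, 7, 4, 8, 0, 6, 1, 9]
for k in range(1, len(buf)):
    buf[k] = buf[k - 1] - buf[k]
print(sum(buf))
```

k=1: buf[1] = 8-7 = 1 → [8, 1, 4, 8, 0, 6, 1, 9]
k=2: buf[2] = 1-4 = -3 → [8, 1, -3, 8, 0, 6, 1, 9]
k=3: buf[3] = (-3)-8 = -11 → [8, 1, -3, -11, 0, 6, 1, 9]
k=4: buf[4] = (-11)-0 = -11 → [8, 1, -3, -11, -11, 6, 1, 9]
k=5: buf[5] = (-11)-6 = -17 → [8, 1, -3, -11, -11, -17, 1, 9]
k=6: buf[6] = (-17)-1 = -18 → [8, 1, -3, -11, -11, -17, -18, 9]
k=7: buf[7] = (-18)-9 = -27 → [8, 1, -3, -11, -11, -17, -18, -27]
sum = -78

-78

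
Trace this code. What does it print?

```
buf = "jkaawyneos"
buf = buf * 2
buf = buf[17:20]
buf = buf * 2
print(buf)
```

repeat ×2 → 'jkaawyneosjkaawyneos'
slice [17:20] → 'eos'
repeat ×2 → 'eoseos'

eoseos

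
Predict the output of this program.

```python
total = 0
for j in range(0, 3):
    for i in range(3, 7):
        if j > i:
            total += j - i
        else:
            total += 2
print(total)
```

24

j=0,i=3: not 0>3, total = 0+2 = 2
j=0,i=4: not 0>4, total = 2+2 = 4
j=0,i=5: not 0>5, total = 4+2 = 6
j=0,i=6: not 0>6, total = 6+2 = 8
j=1,i=3: not 1>3, total = 8+2 = 10
j=1,i=4: not 1>4, total = 10+2 = 12
j=1,i=5: not 1>5, total = 12+2 = 14
j=1,i=6: not 1>6, total = 14+2 = 16
j=2,i=3: not 2>3, total = 16+2 = 18
j=2,i=4: not 2>4, total = 18+2 = 20
j=2,i=5: not 2>5, total = 20+2 = 22
j=2,i=6: not 2>6, total = 22+2 = 24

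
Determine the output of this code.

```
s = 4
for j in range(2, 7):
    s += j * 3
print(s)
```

j=2: s = 4+2*3 = 10
j=3: s = 10+3*3 = 19
j=4: s = 19+4*3 = 31
j=5: s = 31+5*3 = 46
j=6: s = 46+6*3 = 64

64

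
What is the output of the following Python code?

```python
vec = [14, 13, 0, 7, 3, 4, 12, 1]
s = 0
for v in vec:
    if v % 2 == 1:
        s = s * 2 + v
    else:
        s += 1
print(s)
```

v=14: not odd, s = 0+1 = 1
v=13: odd, s = 1*2+13 = 15
v=0: not odd, s = 15+1 = 16
v=7: odd, s = 16*2+7 = 39
v=3: odd, s = 39*2+3 = 81
v=4: not odd, s = 81+1 = 82
v=12: not odd, s = 82+1 = 83
v=1: odd, s = 83*2+1 = 167

167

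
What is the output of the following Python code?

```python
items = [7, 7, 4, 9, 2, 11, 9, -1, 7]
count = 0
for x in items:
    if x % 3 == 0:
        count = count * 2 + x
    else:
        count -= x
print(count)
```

x=7: not %3==0, count = 0-7 = -7
x=7: not %3==0, count = (-7)-7 = -14
x=4: not %3==0, count = (-14)-4 = -18
x=9: %3==0, count = (-18)*2+9 = -27
x=2: not %3==0, count = (-27)-2 = -29
x=11: not %3==0, count = (-29)-11 = -40
x=9: %3==0, count = (-40)*2+9 = -71
x=-1: not %3==0, count = (-71)-(-1) = -70
x=7: not %3==0, count = (-70)-7 = -77

-77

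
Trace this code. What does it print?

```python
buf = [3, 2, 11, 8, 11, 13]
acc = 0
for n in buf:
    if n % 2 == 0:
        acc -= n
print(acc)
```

n=3: not even
n=2: even, acc = 0-2 = -2
n=11: not even
n=8: even, acc = (-2)-8 = -10
n=11: not even
n=13: not even

-10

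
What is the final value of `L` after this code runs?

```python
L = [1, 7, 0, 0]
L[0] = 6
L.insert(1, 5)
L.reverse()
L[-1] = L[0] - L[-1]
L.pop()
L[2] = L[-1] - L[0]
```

L[0] = 6 → [6, 7, 0, 0]
insert 5 at 1 → [6, 5, 7, 0, 0]
reverse → [0, 0, 7, 5, 6]
L[-1] = L[0]-L[-1] = 0-6 = -6 → [0, 0, 7, 5, -6]
pop() removes -6 → [0, 0, 7, 5]
L[2] = L[-1]-L[0] = 5-0 = 5 → [0, 0, 5, 5]

[0, 0, 5, 5]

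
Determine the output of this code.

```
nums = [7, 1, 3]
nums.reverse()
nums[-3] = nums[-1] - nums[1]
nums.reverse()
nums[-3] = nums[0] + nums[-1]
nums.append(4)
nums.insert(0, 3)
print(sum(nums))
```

reverse → [3, 1, 7]
nums[-3] = nums[-1]-nums[1] = 7-1 = 6 → [6, 1, 7]
reverse → [7, 1, 6]
nums[-3] = nums[0]+nums[-1] = 7+6 = 13 → [13, 1, 6]
append 4 → [13, 1, 6, 4]
insert 3 at 0 → [3, 13, 1, 6, 4]
sum = 27

27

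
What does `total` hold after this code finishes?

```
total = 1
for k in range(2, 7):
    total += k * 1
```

k=2: total = 1+2*1 = 3
k=3: total = 3+3*1 = 6
k=4: total = 6+4*1 = 10
k=5: total = 10+5*1 = 15
k=6: total = 15+6*1 = 21

21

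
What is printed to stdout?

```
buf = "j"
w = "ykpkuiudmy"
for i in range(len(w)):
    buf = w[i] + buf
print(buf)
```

i=0: prepend 'y' → 'yj'
i=1: prepend 'k' → 'kyj'
i=2: prepend 'p' → 'pkyj'
i=3: prepend 'k' → 'kpkyj'
i=4: prepend 'u' → 'ukpkyj'
i=5: prepend 'i' → 'iukpkyj'
i=6: prepend 'u' → 'uiukpkyj'
i=7: prepend 'd' → 'duiukpkyj'
i=8: prepend 'm' → 'mduiukpkyj'
i=9: prepend 'y' → 'ymduiukpkyj'

ymduiukpkyj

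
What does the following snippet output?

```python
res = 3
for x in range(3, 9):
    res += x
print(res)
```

x=3: res = 3+3 = 6
x=4: res = 6+4 = 10
x=5: res = 10+5 = 15
x=6: res = 15+6 = 21
x=7: res = 21+7 = 28
x=8: res = 28+8 = 36

36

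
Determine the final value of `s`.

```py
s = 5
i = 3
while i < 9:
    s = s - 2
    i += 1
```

-7

i=3: s = 5-2 = 3
i=4: s = 3-2 = 1
i=5: s = 1-2 = -1
i=6: s = (-1)-2 = -3
i=7: s = (-3)-2 = -5
i=8: s = (-5)-2 = -7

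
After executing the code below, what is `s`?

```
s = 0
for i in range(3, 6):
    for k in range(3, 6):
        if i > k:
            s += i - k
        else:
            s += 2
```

i=3,k=3: not 3>3, s = 0+2 = 2
i=3,k=4: not 3>4, s = 2+2 = 4
i=3,k=5: not 3>5, s = 4+2 = 6
i=4,k=3: 4>3, s = 6+1 = 7
i=4,k=4: not 4>4, s = 7+2 = 9
i=4,k=5: not 4>5, s = 9+2 = 11
i=5,k=3: 5>3, s = 11+2 = 13
i=5,k=4: 5>4, s = 13+1 = 14
i=5,k=5: not 5>5, s = 14+2 = 16

16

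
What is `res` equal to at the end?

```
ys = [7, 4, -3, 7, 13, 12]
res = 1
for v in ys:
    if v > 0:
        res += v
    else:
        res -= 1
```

v=7: >0, res = 1+7 = 8
v=4: >0, res = 8+4 = 12
v=-3: not >0, res = 12-1 = 11
v=7: >0, res = 11+7 = 18
v=13: >0, res = 18+13 = 31
v=12: >0, res = 31+12 = 43

43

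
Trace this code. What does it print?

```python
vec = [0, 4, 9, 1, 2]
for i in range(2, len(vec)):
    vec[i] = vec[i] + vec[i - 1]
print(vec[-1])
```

16

i=2: vec[2] = 9+4 = 13 → [0, 4, 13, 1, 2]
i=3: vec[3] = 1+13 = 14 → [0, 4, 13, 14, 2]
i=4: vec[4] = 2+14 = 16 → [0, 4, 13, 14, 16]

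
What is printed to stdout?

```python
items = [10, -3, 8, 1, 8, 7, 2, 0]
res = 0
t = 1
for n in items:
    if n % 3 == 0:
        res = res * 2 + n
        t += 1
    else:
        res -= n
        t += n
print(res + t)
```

n=10: not %3==0, res = 0-10 = -10; t=11
n=-3: %3==0, res = (-10)*2+(-3) = -23; t=12
n=8: not %3==0, res = (-23)-8 = -31; t=20
n=1: not %3==0, res = (-31)-1 = -32; t=21
n=8: not %3==0, res = (-32)-8 = -40; t=29
n=7: not %3==0, res = (-40)-7 = -47; t=36
n=2: not %3==0, res = (-47)-2 = -49; t=38
n=0: %3==0, res = (-49)*2+0 = -98; t=39
res+t = (-98)+39 = -59

-59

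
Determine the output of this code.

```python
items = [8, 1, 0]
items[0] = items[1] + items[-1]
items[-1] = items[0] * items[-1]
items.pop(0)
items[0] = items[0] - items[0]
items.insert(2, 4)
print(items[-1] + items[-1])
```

items[0] = items[1]+items[-1] = 1+0 = 1 → [1, 1, 0]
items[-1] = items[0]*items[-1] = 1*0 = 0 → [1, 1, 0]
pop(0) removes 1 → [1, 0]
items[0] = items[0]-items[0] = 1-1 = 0 → [0, 0]
insert 4 at 2 → [0, 0, 4]
items[-1]+items[-1] = 4+4 = 8

8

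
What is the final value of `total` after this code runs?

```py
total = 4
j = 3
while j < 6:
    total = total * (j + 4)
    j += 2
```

252

j=3: total = 4*7 = 28
j=5: total = 28*9 = 252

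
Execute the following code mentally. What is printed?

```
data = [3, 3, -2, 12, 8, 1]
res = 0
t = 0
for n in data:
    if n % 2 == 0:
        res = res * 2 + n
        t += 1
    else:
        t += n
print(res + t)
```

34

n=3: not even; t=3
n=3: not even; t=6
n=-2: even, res = 0*2+(-2) = -2; t=7
n=12: even, res = (-2)*2+12 = 8; t=8
n=8: even, res = 8*2+8 = 24; t=9
n=1: not even; t=10
res+t = 24+10 = 34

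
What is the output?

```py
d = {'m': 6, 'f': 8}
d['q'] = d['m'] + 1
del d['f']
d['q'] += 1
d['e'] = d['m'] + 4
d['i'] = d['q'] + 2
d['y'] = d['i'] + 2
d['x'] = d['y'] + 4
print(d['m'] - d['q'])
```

-2

d['q'] = d['m']+1 = 7 → {'m': 6, 'f': 8, 'q': 7}
del 'f' → {'m': 6, 'q': 7}
d['q'] = 7+1 = 8 → {'m': 6, 'q': 8}
d['e'] = d['m']+4 = 10 → {'m': 6, 'q': 8, 'e': 10}
d['i'] = d['q']+2 = 10 → {'m': 6, 'q': 8, 'e': 10, 'i': 10}
d['y'] = d['i']+2 = 12 → {'m': 6, 'q': 8, 'e': 10, 'i': 10, 'y': 12}
d['x'] = d['y']+4 = 16 → {'m': 6, 'q': 8, 'e': 10, 'i': 10, 'y': 12, 'x': 16}
d['m']-d['q'] = 6-8 = -2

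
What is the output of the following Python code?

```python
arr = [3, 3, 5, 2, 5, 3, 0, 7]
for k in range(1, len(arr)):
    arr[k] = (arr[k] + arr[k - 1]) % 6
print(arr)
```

k=1: arr[1] = (3+3)%6 = 0 → [3, 0, 5, 2, 5, 3, 0, 7]
k=2: arr[2] = (5+0)%6 = 5 → [3, 0, 5, 2, 5, 3, 0, 7]
k=3: arr[3] = (2+5)%6 = 1 → [3, 0, 5, 1, 5, 3, 0, 7]
k=4: arr[4] = (5+1)%6 = 0 → [3, 0, 5, 1, 0, 3, 0, 7]
k=5: arr[5] = (3+0)%6 = 3 → [3, 0, 5, 1, 0, 3, 0, 7]
k=6: arr[6] = (0+3)%6 = 3 → [3, 0, 5, 1, 0, 3, 3, 7]
k=7: arr[7] = (7+3)%6 = 4 → [3, 0, 5, 1, 0, 3, 3, 4]

[3, 0, 5, 1, 0, 3, 3, 4]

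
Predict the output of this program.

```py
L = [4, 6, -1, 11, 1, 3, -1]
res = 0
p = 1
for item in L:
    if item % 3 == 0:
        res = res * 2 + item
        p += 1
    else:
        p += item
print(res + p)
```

item=4: not %3==0; p=5
item=6: %3==0, res = 0*2+6 = 6; p=6
item=-1: not %3==0; p=5
item=11: not %3==0; p=16
item=1: not %3==0; p=17
item=3: %3==0, res = 6*2+3 = 15; p=18
item=-1: not %3==0; p=17
res+p = 15+17 = 32

32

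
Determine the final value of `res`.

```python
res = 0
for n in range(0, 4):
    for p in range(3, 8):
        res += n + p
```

n=0,p=3: res = 0+3 = 3
n=0,p=4: res = 3+4 = 7
n=0,p=5: res = 7+5 = 12
n=0,p=6: res = 12+6 = 18
n=0,p=7: res = 18+7 = 25
n=1,p=3: res = 25+4 = 29
n=1,p=4: res = 29+5 = 34
n=1,p=5: res = 34+6 = 40
n=1,p=6: res = 40+7 = 47
n=1,p=7: res = 47+8 = 55
n=2,p=3: res = 55+5 = 60
n=2,p=4: res = 60+6 = 66
n=2,p=5: res = 66+7 = 73
n=2,p=6: res = 73+8 = 81
n=2,p=7: res = 81+9 = 90
n=3,p=3: res = 90+6 = 96
n=3,p=4: res = 96+7 = 103
n=3,p=5: res = 103+8 = 111
n=3,p=6: res = 111+9 = 120
n=3,p=7: res = 120+10 = 130

130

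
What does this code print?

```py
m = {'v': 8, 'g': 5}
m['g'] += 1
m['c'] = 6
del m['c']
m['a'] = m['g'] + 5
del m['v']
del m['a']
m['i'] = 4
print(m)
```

m['g'] = 5+1 = 6 → {'v': 8, 'g': 6}
m['c'] = 6 → {'v': 8, 'g': 6, 'c': 6}
del 'c' → {'v': 8, 'g': 6}
m['a'] = m['g']+5 = 11 → {'v': 8, 'g': 6, 'a': 11}
del 'v' → {'g': 6, 'a': 11}
del 'a' → {'g': 6}
m['i'] = 4 → {'g': 6, 'i': 4}

{'g': 6, 'i': 4}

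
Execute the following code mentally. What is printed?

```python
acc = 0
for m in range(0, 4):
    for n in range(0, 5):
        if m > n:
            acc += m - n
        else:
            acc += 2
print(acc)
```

m=0,n=0: not 0>0, acc = 0+2 = 2
m=0,n=1: not 0>1, acc = 2+2 = 4
m=0,n=2: not 0>2, acc = 4+2 = 6
m=0,n=3: not 0>3, acc = 6+2 = 8
m=0,n=4: not 0>4, acc = 8+2 = 10
m=1,n=0: 1>0, acc = 10+1 = 11
m=1,n=1: not 1>1, acc = 11+2 = 13
m=1,n=2: not 1>2, acc = 13+2 = 15
m=1,n=3: not 1>3, acc = 15+2 = 17
m=1,n=4: not 1>4, acc = 17+2 = 19
m=2,n=0: 2>0, acc = 19+2 = 21
m=2,n=1: 2>1, acc = 21+1 = 22
m=2,n=2: not 2>2, acc = 22+2 = 24
m=2,n=3: not 2>3, acc = 24+2 = 26
m=2,n=4: not 2>4, acc = 26+2 = 28
m=3,n=0: 3>0, acc = 28+3 = 31
m=3,n=1: 3>1, acc = 31+2 = 33
m=3,n=2: 3>2, acc = 33+1 = 34
m=3,n=3: not 3>3, acc = 34+2 = 36
m=3,n=4: not 3>4, acc = 36+2 = 38

38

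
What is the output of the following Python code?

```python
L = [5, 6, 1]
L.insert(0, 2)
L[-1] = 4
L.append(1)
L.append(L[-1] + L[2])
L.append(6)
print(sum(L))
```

31

insert 2 at 0 → [2, 5, 6, 1]
L[-1] = 4 → [2, 5, 6, 4]
append 1 → [2, 5, 6, 4, 1]
append L[-1]+L[2] = 1+6 = 7 → [2, 5, 6, 4, 1, 7]
append 6 → [2, 5, 6, 4, 1, 7, 6]
sum = 31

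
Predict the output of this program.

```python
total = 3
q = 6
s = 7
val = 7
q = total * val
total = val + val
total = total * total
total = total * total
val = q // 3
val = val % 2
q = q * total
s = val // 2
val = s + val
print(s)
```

0

q = 3*7 = 21
total = 7+7 = 14
total = 14*14 = 196
total = 196*196 = 38416
val = 21//3 = 7
val = 7%2 = 1
q = 21*38416 = 806736
s = 1//2 = 0
val = 0+1 = 1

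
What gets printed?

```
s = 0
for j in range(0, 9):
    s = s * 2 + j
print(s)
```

j=0: s = 0*2+0 = 0
j=1: s = 0*2+1 = 1
j=2: s = 1*2+2 = 4
j=3: s = 4*2+3 = 11
j=4: s = 11*2+4 = 26
j=5: s = 26*2+5 = 57
j=6: s = 57*2+6 = 120
j=7: s = 120*2+7 = 247
j=8: s = 247*2+8 = 502

502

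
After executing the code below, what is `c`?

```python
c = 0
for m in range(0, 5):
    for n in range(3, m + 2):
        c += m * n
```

75

m=2,n=3: c = 0+6 = 6
m=3,n=3: c = 6+9 = 15
m=3,n=4: c = 15+12 = 27
m=4,n=3: c = 27+12 = 39
m=4,n=4: c = 39+16 = 55
m=4,n=5: c = 55+20 = 75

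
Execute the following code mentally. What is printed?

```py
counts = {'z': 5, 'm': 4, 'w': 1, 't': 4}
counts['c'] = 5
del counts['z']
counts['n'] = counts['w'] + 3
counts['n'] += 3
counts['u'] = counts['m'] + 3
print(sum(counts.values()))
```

28

counts['c'] = 5 → {'z': 5, 'm': 4, 'w': 1, 't': 4, 'c': 5}
del 'z' → {'m': 4, 'w': 1, 't': 4, 'c': 5}
counts['n'] = counts['w']+3 = 4 → {'m': 4, 'w': 1, 't': 4, 'c': 5, 'n': 4}
counts['n'] = 4+3 = 7 → {'m': 4, 'w': 1, 't': 4, 'c': 5, 'n': 7}
counts['u'] = counts['m']+3 = 7 → {'m': 4, 'w': 1, 't': 4, 'c': 5, 'n': 7, 'u': 7}
sum of values = 28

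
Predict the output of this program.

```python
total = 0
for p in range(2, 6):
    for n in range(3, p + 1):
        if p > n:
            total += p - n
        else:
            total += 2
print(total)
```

10

p=3,n=3: not 3>3, total = 0+2 = 2
p=4,n=3: 4>3, total = 2+1 = 3
p=4,n=4: not 4>4, total = 3+2 = 5
p=5,n=3: 5>3, total = 5+2 = 7
p=5,n=4: 5>4, total = 7+1 = 8
p=5,n=5: not 5>5, total = 8+2 = 10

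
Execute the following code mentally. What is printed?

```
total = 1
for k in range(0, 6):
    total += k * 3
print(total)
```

46

k=0: total = 1+0*3 = 1
k=1: total = 1+1*3 = 4
k=2: total = 4+2*3 = 10
k=3: total = 10+3*3 = 19
k=4: total = 19+4*3 = 31
k=5: total = 31+5*3 = 46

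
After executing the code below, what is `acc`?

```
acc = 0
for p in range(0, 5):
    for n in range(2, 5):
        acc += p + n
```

75

p=0,n=2: acc = 0+2 = 2
p=0,n=3: acc = 2+3 = 5
p=0,n=4: acc = 5+4 = 9
p=1,n=2: acc = 9+3 = 12
p=1,n=3: acc = 12+4 = 16
p=1,n=4: acc = 16+5 = 21
p=2,n=2: acc = 21+4 = 25
p=2,n=3: acc = 25+5 = 30
p=2,n=4: acc = 30+6 = 36
p=3,n=2: acc = 36+5 = 41
p=3,n=3: acc = 41+6 = 47
p=3,n=4: acc = 47+7 = 54
p=4,n=2: acc = 54+6 = 60
p=4,n=3: acc = 60+7 = 67
p=4,n=4: acc = 67+8 = 75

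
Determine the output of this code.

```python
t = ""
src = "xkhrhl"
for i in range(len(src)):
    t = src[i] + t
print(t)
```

i=0: prepend 'x' → 'x'
i=1: prepend 'k' → 'kx'
i=2: prepend 'h' → 'hkx'
i=3: prepend 'r' → 'rhkx'
i=4: prepend 'h' → 'hrhkx'
i=5: prepend 'l' → 'lhrhkx'

lhrhkx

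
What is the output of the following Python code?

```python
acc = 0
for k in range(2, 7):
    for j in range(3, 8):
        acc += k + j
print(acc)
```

k=2,j=3: acc = 0+5 = 5
k=2,j=4: acc = 5+6 = 11
k=2,j=5: acc = 11+7 = 18
k=2,j=6: acc = 18+8 = 26
k=2,j=7: acc = 26+9 = 35
k=3,j=3: acc = 35+6 = 41
k=3,j=4: acc = 41+7 = 48
k=3,j=5: acc = 48+8 = 56
k=3,j=6: acc = 56+9 = 65
k=3,j=7: acc = 65+10 = 75
k=4,j=3: acc = 75+7 = 82
k=4,j=4: acc = 82+8 = 90
k=4,j=5: acc = 90+9 = 99
k=4,j=6: acc = 99+10 = 109
k=4,j=7: acc = 109+11 = 120
k=5,j=3: acc = 120+8 = 128
k=5,j=4: acc = 128+9 = 137
k=5,j=5: acc = 137+10 = 147
k=5,j=6: acc = 147+11 = 158
k=5,j=7: acc = 158+12 = 170
k=6,j=3: acc = 170+9 = 179
k=6,j=4: acc = 179+10 = 189
k=6,j=5: acc = 189+11 = 200
k=6,j=6: acc = 200+12 = 212
k=6,j=7: acc = 212+13 = 225

225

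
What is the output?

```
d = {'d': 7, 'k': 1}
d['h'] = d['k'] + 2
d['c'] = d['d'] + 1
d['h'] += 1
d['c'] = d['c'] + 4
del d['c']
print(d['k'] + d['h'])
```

d['h'] = d['k']+2 = 3 → {'d': 7, 'k': 1, 'h': 3}
d['c'] = d['d']+1 = 8 → {'d': 7, 'k': 1, 'h': 3, 'c': 8}
d['h'] = 3+1 = 4 → {'d': 7, 'k': 1, 'h': 4, 'c': 8}
d['c'] = d['c']+4 = 12 → {'d': 7, 'k': 1, 'h': 4, 'c': 12}
del 'c' → {'d': 7, 'k': 1, 'h': 4}
d['k']+d['h'] = 1+4 = 5

5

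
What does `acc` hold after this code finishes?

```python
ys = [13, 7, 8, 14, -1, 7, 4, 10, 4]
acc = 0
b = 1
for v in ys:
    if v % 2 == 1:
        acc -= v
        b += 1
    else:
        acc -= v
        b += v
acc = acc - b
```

v=13: odd, acc = 0-13 = -13; b=2
v=7: odd, acc = (-13)-7 = -20; b=3
v=8: not odd, acc = (-20)-8 = -28; b=11
v=14: not odd, acc = (-28)-14 = -42; b=25
v=-1: odd, acc = (-42)-(-1) = -41; b=26
v=7: odd, acc = (-41)-7 = -48; b=27
v=4: not odd, acc = (-48)-4 = -52; b=31
v=10: not odd, acc = (-52)-10 = -62; b=41
v=4: not odd, acc = (-62)-4 = -66; b=45
acc-b = (-66)-45 = -111

-111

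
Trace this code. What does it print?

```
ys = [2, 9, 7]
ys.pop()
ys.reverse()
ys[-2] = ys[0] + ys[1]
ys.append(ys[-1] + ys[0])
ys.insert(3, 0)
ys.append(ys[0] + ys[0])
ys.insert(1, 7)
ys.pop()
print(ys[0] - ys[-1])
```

11

pop() removes 7 → [2, 9]
reverse → [9, 2]
ys[-2] = ys[0]+ys[1] = 9+2 = 11 → [11, 2]
append ys[-1]+ys[0] = 2+11 = 13 → [11, 2, 13]
insert 0 at 3 → [11, 2, 13, 0]
append ys[0]+ys[0] = 11+11 = 22 → [11, 2, 13, 0, 22]
insert 7 at 1 → [11, 7, 2, 13, 0, 22]
pop() removes 22 → [11, 7, 2, 13, 0]
ys[0]-ys[-1] = 11-0 = 11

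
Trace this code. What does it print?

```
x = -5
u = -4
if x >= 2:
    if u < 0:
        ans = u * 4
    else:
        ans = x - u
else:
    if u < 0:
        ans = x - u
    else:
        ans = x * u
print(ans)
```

-1

x=-5, u=-4
x >= 2 is False; u < 0 is True
→ ans = x - u = -1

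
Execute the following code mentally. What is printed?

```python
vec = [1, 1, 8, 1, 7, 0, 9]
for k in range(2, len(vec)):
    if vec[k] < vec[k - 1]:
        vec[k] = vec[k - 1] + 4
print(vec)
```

k=2: 8>=1, unchanged → [1, 1, 8, 1, 7, 0, 9]
k=3: 1<8, vec[3] = 8+4 = 12 → [1, 1, 8, 12, 7, 0, 9]
k=4: 7<12, vec[4] = 12+4 = 16 → [1, 1, 8, 12, 16, 0, 9]
k=5: 0<16, vec[5] = 16+4 = 20 → [1, 1, 8, 12, 16, 20, 9]
k=6: 9<20, vec[6] = 20+4 = 24 → [1, 1, 8, 12, 16, 20, 24]

[1, 1, 8, 12, 16, 20, 24]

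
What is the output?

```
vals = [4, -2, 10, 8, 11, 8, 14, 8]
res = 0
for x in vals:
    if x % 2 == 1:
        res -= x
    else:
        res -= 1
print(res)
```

-18

x=4: not odd, res = 0-1 = -1
x=-2: not odd, res = (-1)-1 = -2
x=10: not odd, res = (-2)-1 = -3
x=8: not odd, res = (-3)-1 = -4
x=11: odd, res = (-4)-11 = -15
x=8: not odd, res = (-15)-1 = -16
x=14: not odd, res = (-16)-1 = -17
x=8: not odd, res = (-17)-1 = -18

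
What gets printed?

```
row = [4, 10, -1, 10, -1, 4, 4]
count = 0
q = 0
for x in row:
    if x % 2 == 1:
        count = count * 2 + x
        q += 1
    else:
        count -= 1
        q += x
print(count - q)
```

-49

x=4: not odd, count = 0-1 = -1; q=4
x=10: not odd, count = (-1)-1 = -2; q=14
x=-1: odd, count = (-2)*2+(-1) = -5; q=15
x=10: not odd, count = (-5)-1 = -6; q=25
x=-1: odd, count = (-6)*2+(-1) = -13; q=26
x=4: not odd, count = (-13)-1 = -14; q=30
x=4: not odd, count = (-14)-1 = -15; q=34
count-q = (-15)-34 = -49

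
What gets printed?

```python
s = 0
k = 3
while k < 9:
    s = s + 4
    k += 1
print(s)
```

k=3: s = 0+4 = 4
k=4: s = 4+4 = 8
k=5: s = 8+4 = 12
k=6: s = 12+4 = 16
k=7: s = 16+4 = 20
k=8: s = 20+4 = 24

24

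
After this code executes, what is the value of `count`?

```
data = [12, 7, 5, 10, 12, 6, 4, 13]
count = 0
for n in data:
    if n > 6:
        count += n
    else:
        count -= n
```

n=12: >6, count = 0+12 = 12
n=7: >6, count = 12+7 = 19
n=5: not >6, count = 19-5 = 14
n=10: >6, count = 14+10 = 24
n=12: >6, count = 24+12 = 36
n=6: not >6, count = 36-6 = 30
n=4: not >6, count = 30-4 = 26
n=13: >6, count = 26+13 = 39

39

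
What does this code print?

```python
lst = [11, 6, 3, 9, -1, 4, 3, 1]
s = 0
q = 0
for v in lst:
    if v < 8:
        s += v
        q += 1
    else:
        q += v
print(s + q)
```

42

v=11: not <8; q=11
v=6: <8, s = 0+6 = 6; q=12
v=3: <8, s = 6+3 = 9; q=13
v=9: not <8; q=22
v=-1: <8, s = 9+(-1) = 8; q=23
v=4: <8, s = 8+4 = 12; q=24
v=3: <8, s = 12+3 = 15; q=25
v=1: <8, s = 15+1 = 16; q=26
s+q = 16+26 = 42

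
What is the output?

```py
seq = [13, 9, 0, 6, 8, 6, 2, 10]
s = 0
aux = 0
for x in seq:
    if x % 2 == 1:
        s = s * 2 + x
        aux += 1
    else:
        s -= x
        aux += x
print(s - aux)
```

x=13: odd, s = 0*2+13 = 13; aux=1
x=9: odd, s = 13*2+9 = 35; aux=2
x=0: not odd, s = 35-0 = 35; aux=2
x=6: not odd, s = 35-6 = 29; aux=8
x=8: not odd, s = 29-8 = 21; aux=16
x=6: not odd, s = 21-6 = 15; aux=22
x=2: not odd, s = 15-2 = 13; aux=24
x=10: not odd, s = 13-10 = 3; aux=34
s-aux = 3-34 = -31

-31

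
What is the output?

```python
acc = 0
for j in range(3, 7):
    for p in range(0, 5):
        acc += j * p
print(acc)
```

180

j=3,p=0: acc = 0+0 = 0
j=3,p=1: acc = 0+3 = 3
j=3,p=2: acc = 3+6 = 9
j=3,p=3: acc = 9+9 = 18
j=3,p=4: acc = 18+12 = 30
j=4,p=0: acc = 30+0 = 30
j=4,p=1: acc = 30+4 = 34
j=4,p=2: acc = 34+8 = 42
j=4,p=3: acc = 42+12 = 54
j=4,p=4: acc = 54+16 = 70
j=5,p=0: acc = 70+0 = 70
j=5,p=1: acc = 70+5 = 75
j=5,p=2: acc = 75+10 = 85
j=5,p=3: acc = 85+15 = 100
j=5,p=4: acc = 100+20 = 120
j=6,p=0: acc = 120+0 = 120
j=6,p=1: acc = 120+6 = 126
j=6,p=2: acc = 126+12 = 138
j=6,p=3: acc = 138+18 = 156
j=6,p=4: acc = 156+24 = 180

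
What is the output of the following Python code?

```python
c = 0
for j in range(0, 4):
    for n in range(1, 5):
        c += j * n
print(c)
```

j=0,n=1: c = 0+0 = 0
j=0,n=2: c = 0+0 = 0
j=0,n=3: c = 0+0 = 0
j=0,n=4: c = 0+0 = 0
j=1,n=1: c = 0+1 = 1
j=1,n=2: c = 1+2 = 3
j=1,n=3: c = 3+3 = 6
j=1,n=4: c = 6+4 = 10
j=2,n=1: c = 10+2 = 12
j=2,n=2: c = 12+4 = 16
j=2,n=3: c = 16+6 = 22
j=2,n=4: c = 22+8 = 30
j=3,n=1: c = 30+3 = 33
j=3,n=2: c = 33+6 = 39
j=3,n=3: c = 39+9 = 48
j=3,n=4: c = 48+12 = 60

60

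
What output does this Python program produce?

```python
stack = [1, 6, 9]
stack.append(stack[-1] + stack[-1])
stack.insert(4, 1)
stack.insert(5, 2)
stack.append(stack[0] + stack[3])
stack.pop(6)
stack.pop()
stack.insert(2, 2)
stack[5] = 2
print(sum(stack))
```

38

append stack[-1]+stack[-1] = 9+9 = 18 → [1, 6, 9, 18]
insert 1 at 4 → [1, 6, 9, 18, 1]
insert 2 at 5 → [1, 6, 9, 18, 1, 2]
append stack[0]+stack[3] = 1+18 = 19 → [1, 6, 9, 18, 1, 2, 19]
pop(6) removes 19 → [1, 6, 9, 18, 1, 2]
pop() removes 2 → [1, 6, 9, 18, 1]
insert 2 at 2 → [1, 6, 2, 9, 18, 1]
stack[5] = 2 → [1, 6, 2, 9, 18, 2]
sum = 38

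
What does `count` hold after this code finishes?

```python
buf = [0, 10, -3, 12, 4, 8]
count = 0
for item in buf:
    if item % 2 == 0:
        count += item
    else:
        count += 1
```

item=0: even, count = 0+0 = 0
item=10: even, count = 0+10 = 10
item=-3: not even, count = 10+1 = 11
item=12: even, count = 11+12 = 23
item=4: even, count = 23+4 = 27
item=8: even, count = 27+8 = 35

35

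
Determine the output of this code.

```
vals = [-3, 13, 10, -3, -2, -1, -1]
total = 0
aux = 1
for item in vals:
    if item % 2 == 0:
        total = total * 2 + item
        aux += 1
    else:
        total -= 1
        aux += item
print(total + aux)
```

14

item=-3: not even, total = 0-1 = -1; aux=-2
item=13: not even, total = (-1)-1 = -2; aux=11
item=10: even, total = (-2)*2+10 = 6; aux=12
item=-3: not even, total = 6-1 = 5; aux=9
item=-2: even, total = 5*2+(-2) = 8; aux=10
item=-1: not even, total = 8-1 = 7; aux=9
item=-1: not even, total = 7-1 = 6; aux=8
total+aux = 6+8 = 14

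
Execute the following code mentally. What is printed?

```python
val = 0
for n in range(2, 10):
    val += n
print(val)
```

44

n=2: val = 0+2 = 2
n=3: val = 2+3 = 5
n=4: val = 5+4 = 9
n=5: val = 9+5 = 14
n=6: val = 14+6 = 20
n=7: val = 20+7 = 27
n=8: val = 27+8 = 35
n=9: val = 35+9 = 44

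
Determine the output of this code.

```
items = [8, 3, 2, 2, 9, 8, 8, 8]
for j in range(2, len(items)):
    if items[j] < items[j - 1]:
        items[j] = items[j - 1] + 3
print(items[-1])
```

18

j=2: 2<3, items[2] = 3+3 = 6 → [8, 3, 6, 2, 9, 8, 8, 8]
j=3: 2<6, items[3] = 6+3 = 9 → [8, 3, 6, 9, 9, 8, 8, 8]
j=4: 9>=9, unchanged → [8, 3, 6, 9, 9, 8, 8, 8]
j=5: 8<9, items[5] = 9+3 = 12 → [8, 3, 6, 9, 9, 12, 8, 8]
j=6: 8<12, items[6] = 12+3 = 15 → [8, 3, 6, 9, 9, 12, 15, 8]
j=7: 8<15, items[7] = 15+3 = 18 → [8, 3, 6, 9, 9, 12, 15, 18]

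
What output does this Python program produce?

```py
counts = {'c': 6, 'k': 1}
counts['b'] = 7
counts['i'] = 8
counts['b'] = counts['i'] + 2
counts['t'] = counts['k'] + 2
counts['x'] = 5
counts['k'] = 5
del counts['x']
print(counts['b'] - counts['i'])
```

counts['b'] = 7 → {'c': 6, 'k': 1, 'b': 7}
counts['i'] = 8 → {'c': 6, 'k': 1, 'b': 7, 'i': 8}
counts['b'] = counts['i']+2 = 10 → {'c': 6, 'k': 1, 'b': 10, 'i': 8}
counts['t'] = counts['k']+2 = 3 → {'c': 6, 'k': 1, 'b': 10, 'i': 8, 't': 3}
counts['x'] = 5 → {'c': 6, 'k': 1, 'b': 10, 'i': 8, 't': 3, 'x': 5}
counts['k'] = 5 → {'c': 6, 'k': 5, 'b': 10, 'i': 8, 't': 3, 'x': 5}
del 'x' → {'c': 6, 'k': 5, 'b': 10, 'i': 8, 't': 3}
counts['b']-counts['i'] = 10-8 = 2

2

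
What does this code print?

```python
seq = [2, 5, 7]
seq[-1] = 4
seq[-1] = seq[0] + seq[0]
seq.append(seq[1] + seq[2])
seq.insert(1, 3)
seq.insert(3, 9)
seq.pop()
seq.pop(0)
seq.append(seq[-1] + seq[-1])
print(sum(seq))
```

29

seq[-1] = 4 → [2, 5, 4]
seq[-1] = seq[0]+seq[0] = 2+2 = 4 → [2, 5, 4]
append seq[1]+seq[2] = 5+4 = 9 → [2, 5, 4, 9]
insert 3 at 1 → [2, 3, 5, 4, 9]
insert 9 at 3 → [2, 3, 5, 9, 4, 9]
pop() removes 9 → [2, 3, 5, 9, 4]
pop(0) removes 2 → [3, 5, 9, 4]
append seq[-1]+seq[-1] = 4+4 = 8 → [3, 5, 9, 4, 8]
sum = 29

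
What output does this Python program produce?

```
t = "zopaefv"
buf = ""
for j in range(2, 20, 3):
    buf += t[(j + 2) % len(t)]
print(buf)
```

ezavpf

j=2: add t[4]='e' → 'e'
j=5: add t[0]='z' → 'ez'
j=8: add t[3]='a' → 'eza'
j=11: add t[6]='v' → 'ezav'
j=14: add t[2]='p' → 'ezavp'
j=17: add t[5]='f' → 'ezavpf'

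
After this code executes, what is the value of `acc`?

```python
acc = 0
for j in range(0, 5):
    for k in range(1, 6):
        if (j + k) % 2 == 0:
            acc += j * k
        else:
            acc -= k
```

j=0,k=1: odd sum, acc = 0-1 = -1
j=0,k=2: even sum, acc = (-1)+0 = -1
j=0,k=3: odd sum, acc = (-1)-3 = -4
j=0,k=4: even sum, acc = (-4)+0 = -4
j=0,k=5: odd sum, acc = (-4)-5 = -9
j=1,k=1: even sum, acc = (-9)+1 = -8
j=1,k=2: odd sum, acc = (-8)-2 = -10
j=1,k=3: even sum, acc = (-10)+3 = -7
j=1,k=4: odd sum, acc = (-7)-4 = -11
j=1,k=5: even sum, acc = (-11)+5 = -6
j=2,k=1: odd sum, acc = (-6)-1 = -7
j=2,k=2: even sum, acc = (-7)+4 = -3
j=2,k=3: odd sum, acc = (-3)-3 = -6
j=2,k=4: even sum, acc = (-6)+8 = 2
j=2,k=5: odd sum, acc = 2-5 = -3
j=3,k=1: even sum, acc = (-3)+3 = 0
j=3,k=2: odd sum, acc = 0-2 = -2
j=3,k=3: even sum, acc = (-2)+9 = 7
j=3,k=4: odd sum, acc = 7-4 = 3
j=3,k=5: even sum, acc = 3+15 = 18
j=4,k=1: odd sum, acc = 18-1 = 17
j=4,k=2: even sum, acc = 17+8 = 25
j=4,k=3: odd sum, acc = 25-3 = 22
j=4,k=4: even sum, acc = 22+16 = 38
j=4,k=5: odd sum, acc = 38-5 = 33

33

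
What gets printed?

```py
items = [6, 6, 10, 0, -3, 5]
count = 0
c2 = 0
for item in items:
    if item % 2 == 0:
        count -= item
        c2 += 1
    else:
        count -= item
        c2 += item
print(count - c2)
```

-30

item=6: even, count = 0-6 = -6; c2=1
item=6: even, count = (-6)-6 = -12; c2=2
item=10: even, count = (-12)-10 = -22; c2=3
item=0: even, count = (-22)-0 = -22; c2=4
item=-3: not even, count = (-22)-(-3) = -19; c2=1
item=5: not even, count = (-19)-5 = -24; c2=6
count-c2 = (-24)-6 = -30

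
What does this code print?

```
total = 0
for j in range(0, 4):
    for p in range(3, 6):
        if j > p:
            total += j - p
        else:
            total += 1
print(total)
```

12

j=0,p=3: not 0>3, total = 0+1 = 1
j=0,p=4: not 0>4, total = 1+1 = 2
j=0,p=5: not 0>5, total = 2+1 = 3
j=1,p=3: not 1>3, total = 3+1 = 4
j=1,p=4: not 1>4, total = 4+1 = 5
j=1,p=5: not 1>5, total = 5+1 = 6
j=2,p=3: not 2>3, total = 6+1 = 7
j=2,p=4: not 2>4, total = 7+1 = 8
j=2,p=5: not 2>5, total = 8+1 = 9
j=3,p=3: not 3>3, total = 9+1 = 10
j=3,p=4: not 3>4, total = 10+1 = 11
j=3,p=5: not 3>5, total = 11+1 = 12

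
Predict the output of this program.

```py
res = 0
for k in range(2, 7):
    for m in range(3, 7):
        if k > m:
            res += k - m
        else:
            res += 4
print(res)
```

66

k=2,m=3: not 2>3, res = 0+4 = 4
k=2,m=4: not 2>4, res = 4+4 = 8
k=2,m=5: not 2>5, res = 8+4 = 12
k=2,m=6: not 2>6, res = 12+4 = 16
k=3,m=3: not 3>3, res = 16+4 = 20
k=3,m=4: not 3>4, res = 20+4 = 24
k=3,m=5: not 3>5, res = 24+4 = 28
k=3,m=6: not 3>6, res = 28+4 = 32
k=4,m=3: 4>3, res = 32+1 = 33
k=4,m=4: not 4>4, res = 33+4 = 37
k=4,m=5: not 4>5, res = 37+4 = 41
k=4,m=6: not 4>6, res = 41+4 = 45
k=5,m=3: 5>3, res = 45+2 = 47
k=5,m=4: 5>4, res = 47+1 = 48
k=5,m=5: not 5>5, res = 48+4 = 52
k=5,m=6: not 5>6, res = 52+4 = 56
k=6,m=3: 6>3, res = 56+3 = 59
k=6,m=4: 6>4, res = 59+2 = 61
k=6,m=5: 6>5, res = 61+1 = 62
k=6,m=6: not 6>6, res = 62+4 = 66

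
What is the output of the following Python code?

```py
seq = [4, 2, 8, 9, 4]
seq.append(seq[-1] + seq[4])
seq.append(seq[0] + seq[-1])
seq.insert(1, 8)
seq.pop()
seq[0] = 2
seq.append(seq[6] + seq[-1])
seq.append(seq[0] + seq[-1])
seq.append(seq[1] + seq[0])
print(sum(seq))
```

85

append seq[-1]+seq[4] = 4+4 = 8 → [4, 2, 8, 9, 4, 8]
append seq[0]+seq[-1] = 4+8 = 12 → [4, 2, 8, 9, 4, 8, 12]
insert 8 at 1 → [4, 8, 2, 8, 9, 4, 8, 12]
pop() removes 12 → [4, 8, 2, 8, 9, 4, 8]
seq[0] = 2 → [2, 8, 2, 8, 9, 4, 8]
append seq[6]+seq[-1] = 8+8 = 16 → [2, 8, 2, 8, 9, 4, 8, 16]
append seq[0]+seq[-1] = 2+16 = 18 → [2, 8, 2, 8, 9, 4, 8, 16, 18]
append seq[1]+seq[0] = 8+2 = 10 → [2, 8, 2, 8, 9, 4, 8, 16, 18, 10]
sum = 85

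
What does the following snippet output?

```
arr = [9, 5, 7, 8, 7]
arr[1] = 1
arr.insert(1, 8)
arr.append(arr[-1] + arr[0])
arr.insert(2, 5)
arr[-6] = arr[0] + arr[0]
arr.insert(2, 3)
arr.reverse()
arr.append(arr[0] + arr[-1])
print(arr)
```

arr[1] = 1 → [9, 1, 7, 8, 7]
insert 8 at 1 → [9, 8, 1, 7, 8, 7]
append arr[-1]+arr[0] = 7+9 = 16 → [9, 8, 1, 7, 8, 7, 16]
insert 5 at 2 → [9, 8, 5, 1, 7, 8, 7, 16]
arr[-6] = arr[0]+arr[0] = 9+9 = 18 → [9, 8, 18, 1, 7, 8, 7, 16]
insert 3 at 2 → [9, 8, 3, 18, 1, 7, 8, 7, 16]
reverse → [16, 7, 8, 7, 1, 18, 3, 8, 9]
append arr[0]+arr[-1] = 16+9 = 25 → [16, 7, 8, 7, 1, 18, 3, 8, 9, 25]

[16, 7, 8, 7, 1, 18, 3, 8, 9, 25]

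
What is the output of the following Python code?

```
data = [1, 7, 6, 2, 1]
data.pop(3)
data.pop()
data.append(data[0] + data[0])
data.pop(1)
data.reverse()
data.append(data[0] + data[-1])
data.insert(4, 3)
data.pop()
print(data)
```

[2, 6, 1, 3]

pop(3) removes 2 → [1, 7, 6, 1]
pop() removes 1 → [1, 7, 6]
append data[0]+data[0] = 1+1 = 2 → [1, 7, 6, 2]
pop(1) removes 7 → [1, 6, 2]
reverse → [2, 6, 1]
append data[0]+data[-1] = 2+1 = 3 → [2, 6, 1, 3]
insert 3 at 4 → [2, 6, 1, 3, 3]
pop() removes 3 → [2, 6, 1, 3]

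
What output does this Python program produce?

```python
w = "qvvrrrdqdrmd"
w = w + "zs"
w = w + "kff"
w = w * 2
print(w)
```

qvvrrrdqdrmdzskffqvvrrrdqdrmdzskff

+ 'zs' → 'qvvrrrdqdrmdzs'
+ 'kff' → 'qvvrrrdqdrmdzskff'
repeat ×2 → 'qvvrrrdqdrmdzskffqvvrrrdqdrmdzskff'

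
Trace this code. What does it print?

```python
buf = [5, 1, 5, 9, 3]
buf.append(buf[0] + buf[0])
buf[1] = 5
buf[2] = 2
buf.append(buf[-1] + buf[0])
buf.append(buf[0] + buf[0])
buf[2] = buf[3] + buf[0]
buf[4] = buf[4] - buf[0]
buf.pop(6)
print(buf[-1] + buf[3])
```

19

append buf[0]+buf[0] = 5+5 = 10 → [5, 1, 5, 9, 3, 10]
buf[1] = 5 → [5, 5, 5, 9, 3, 10]
buf[2] = 2 → [5, 5, 2, 9, 3, 10]
append buf[-1]+buf[0] = 10+5 = 15 → [5, 5, 2, 9, 3, 10, 15]
append buf[0]+buf[0] = 5+5 = 10 → [5, 5, 2, 9, 3, 10, 15, 10]
buf[2] = buf[3]+buf[0] = 9+5 = 14 → [5, 5, 14, 9, 3, 10, 15, 10]
buf[4] = buf[4]-buf[0] = 3-5 = -2 → [5, 5, 14, 9, -2, 10, 15, 10]
pop(6) removes 15 → [5, 5, 14, 9, -2, 10, 10]
buf[-1]+buf[3] = 10+9 = 19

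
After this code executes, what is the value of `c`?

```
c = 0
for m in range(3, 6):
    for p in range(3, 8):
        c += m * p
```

300

m=3,p=3: c = 0+9 = 9
m=3,p=4: c = 9+12 = 21
m=3,p=5: c = 21+15 = 36
m=3,p=6: c = 36+18 = 54
m=3,p=7: c = 54+21 = 75
m=4,p=3: c = 75+12 = 87
m=4,p=4: c = 87+16 = 103
m=4,p=5: c = 103+20 = 123
m=4,p=6: c = 123+24 = 147
m=4,p=7: c = 147+28 = 175
m=5,p=3: c = 175+15 = 190
m=5,p=4: c = 190+20 = 210
m=5,p=5: c = 210+25 = 235
m=5,p=6: c = 235+30 = 265
m=5,p=7: c = 265+35 = 300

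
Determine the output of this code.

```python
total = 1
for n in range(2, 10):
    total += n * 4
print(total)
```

n=2: total = 1+2*4 = 9
n=3: total = 9+3*4 = 21
n=4: total = 21+4*4 = 37
n=5: total = 37+5*4 = 57
n=6: total = 57+6*4 = 81
n=7: total = 81+7*4 = 109
n=8: total = 109+8*4 = 141
n=9: total = 141+9*4 = 177

177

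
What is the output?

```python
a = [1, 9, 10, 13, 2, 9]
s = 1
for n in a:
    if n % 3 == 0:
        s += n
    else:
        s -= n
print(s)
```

-7

n=1: not %3==0, s = 1-1 = 0
n=9: %3==0, s = 0+9 = 9
n=10: not %3==0, s = 9-10 = -1
n=13: not %3==0, s = (-1)-13 = -14
n=2: not %3==0, s = (-14)-2 = -16
n=9: %3==0, s = (-16)+9 = -7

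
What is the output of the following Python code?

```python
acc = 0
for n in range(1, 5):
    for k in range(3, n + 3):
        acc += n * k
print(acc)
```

125

n=1,k=3: acc = 0+3 = 3
n=2,k=3: acc = 3+6 = 9
n=2,k=4: acc = 9+8 = 17
n=3,k=3: acc = 17+9 = 26
n=3,k=4: acc = 26+12 = 38
n=3,k=5: acc = 38+15 = 53
n=4,k=3: acc = 53+12 = 65
n=4,k=4: acc = 65+16 = 81
n=4,k=5: acc = 81+20 = 101
n=4,k=6: acc = 101+24 = 125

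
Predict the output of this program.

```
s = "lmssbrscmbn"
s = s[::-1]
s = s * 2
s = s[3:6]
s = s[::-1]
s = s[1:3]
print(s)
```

reverse → 'nbmcsrbssml'
repeat ×2 → 'nbmcsrbssmlnbmcsrbssml'
slice [3:6] → 'csr'
reverse → 'rsc'
slice [1:3] → 'sc'

sc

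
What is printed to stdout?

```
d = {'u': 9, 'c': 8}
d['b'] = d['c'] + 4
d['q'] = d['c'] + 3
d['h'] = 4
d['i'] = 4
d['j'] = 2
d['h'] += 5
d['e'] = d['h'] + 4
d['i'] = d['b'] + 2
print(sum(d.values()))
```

d['b'] = d['c']+4 = 12 → {'u': 9, 'c': 8, 'b': 12}
d['q'] = d['c']+3 = 11 → {'u': 9, 'c': 8, 'b': 12, 'q': 11}
d['h'] = 4 → {'u': 9, 'c': 8, 'b': 12, 'q': 11, 'h': 4}
d['i'] = 4 → {'u': 9, 'c': 8, 'b': 12, 'q': 11, 'h': 4, 'i': 4}
d['j'] = 2 → {'u': 9, 'c': 8, 'b': 12, 'q': 11, 'h': 4, 'i': 4, 'j': 2}
d['h'] = 4+5 = 9 → {'u': 9, 'c': 8, 'b': 12, 'q': 11, 'h': 9, 'i': 4, 'j': 2}
d['e'] = d['h']+4 = 13 → {'u': 9, 'c': 8, 'b': 12, 'q': 11, 'h': 9, 'i': 4, 'j': 2, 'e': 13}
d['i'] = d['b']+2 = 14 → {'u': 9, 'c': 8, 'b': 12, 'q': 11, 'h': 9, 'i': 14, 'j': 2, 'e': 13}
sum of values = 78

78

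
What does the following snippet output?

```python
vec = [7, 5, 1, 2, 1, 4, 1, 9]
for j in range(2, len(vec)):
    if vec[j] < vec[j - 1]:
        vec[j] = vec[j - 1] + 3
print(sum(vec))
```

j=2: 1<5, vec[2] = 5+3 = 8 → [7, 5, 8, 2, 1, 4, 1, 9]
j=3: 2<8, vec[3] = 8+3 = 11 → [7, 5, 8, 11, 1, 4, 1, 9]
j=4: 1<11, vec[4] = 11+3 = 14 → [7, 5, 8, 11, 14, 4, 1, 9]
j=5: 4<14, vec[5] = 14+3 = 17 → [7, 5, 8, 11, 14, 17, 1, 9]
j=6: 1<17, vec[6] = 17+3 = 20 → [7, 5, 8, 11, 14, 17, 20, 9]
j=7: 9<20, vec[7] = 20+3 = 23 → [7, 5, 8, 11, 14, 17, 20, 23]
sum = 105

105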